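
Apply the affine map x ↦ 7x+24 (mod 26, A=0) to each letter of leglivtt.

l(11): 7·11+24=101≡23 → x
e(4): 7·4+24=52≡0 → a
g(6): 7·6+24=66≡14 → o
l(11): 7·11+24=101≡23 → x
i(8): 7·8+24=80≡2 → c
v(21): 7·21+24=171≡15 → p
t(19): 7·19+24=157≡1 → b
t(19): 7·19+24=157≡1 → b

xaoxcpbb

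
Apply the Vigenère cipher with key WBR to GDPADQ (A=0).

CEGWEH

Repeat the key across the message: WBRWBR
G(6)+W(22): 28≡2 → C
D(3)+B(1): 4 → E
P(15)+R(17): 32≡6 → G
A(0)+W(22): 22 → W
D(3)+B(1): 4 → E
Q(16)+R(17): 33≡7 → H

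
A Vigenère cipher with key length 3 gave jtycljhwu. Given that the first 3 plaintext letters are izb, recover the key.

Subtract each crib letter from the matching ciphertext letter (mod 26):
j(9)−i(8)=1 → b
t(19)−z(25)=-6≡20 → u
y(24)−b(1)=23 → x

bux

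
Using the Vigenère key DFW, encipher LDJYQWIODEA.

OIFBVSLTZHF

Repeat the key across the message: DFWDFWDFWDF
L(11)+D(3): 14 → O
D(3)+F(5): 8 → I
J(9)+W(22): 31≡5 → F
Y(24)+D(3): 27≡1 → B
Q(16)+F(5): 21 → V
W(22)+W(22): 44≡18 → S
I(8)+D(3): 11 → L
O(14)+F(5): 19 → T
D(3)+W(22): 25 → Z
E(4)+D(3): 7 → H
A(0)+F(5): 5 → F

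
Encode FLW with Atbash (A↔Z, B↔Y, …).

F(5) → U(20)
L(11) → O(14)
W(22) → D(3)

UOD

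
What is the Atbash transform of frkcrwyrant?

f(5) → u(20)
r(17) → i(8)
k(10) → p(15)
c(2) → x(23)
r(17) → i(8)
w(22) → d(3)
y(24) → b(1)
r(17) → i(8)
a(0) → z(25)
n(13) → m(12)
t(19) → g(6)

uipxidbizmg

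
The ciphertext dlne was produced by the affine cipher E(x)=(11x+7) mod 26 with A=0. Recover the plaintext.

cykv

The inverse of 11 mod 26 is 19, since 11·19=209≡1. Apply D(y)=19·(y−7) mod 26:
d(3): 19·(3−7)=-76≡2 → c
l(11): 19·(11−7)=76≡24 → y
n(13): 19·(13−7)=114≡10 → k
e(4): 19·(4−7)=-57≡21 → v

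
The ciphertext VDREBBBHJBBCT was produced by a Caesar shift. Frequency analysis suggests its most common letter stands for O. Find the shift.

13

The most frequent ciphertext letter is B (appears 5 times).
B is position 1; O is position 14.
Shift = -13≡13.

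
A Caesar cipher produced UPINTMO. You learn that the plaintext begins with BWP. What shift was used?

19

From the crib: U(20)−B(1)=19, so the shift is 19.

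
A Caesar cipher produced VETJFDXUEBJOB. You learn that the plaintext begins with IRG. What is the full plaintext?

IRGWSQKHROWBO

From the crib: V(21)−I(8)=13, so the shift is 13.
Subtract 13 from each ciphertext letter:
V(21): 21−13=8 → I
E(4): 4−13=-9≡17 → R
T(19): 19−13=6 → G
J(9): 9−13=-4≡22 → W
F(5): 5−13=-8≡18 → S
D(3): 3−13=-10≡16 → Q
X(23): 23−13=10 → K
U(20): 20−13=7 → H
E(4): 4−13=-9≡17 → R
B(1): 1−13=-12≡14 → O
J(9): 9−13=-4≡22 → W
O(14): 14−13=1 → B
B(1): 1−13=-12≡14 → O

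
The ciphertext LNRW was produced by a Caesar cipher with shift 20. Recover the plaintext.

L(11): 11−20=-9≡17 → R
N(13): 13−20=-7≡19 → T
R(17): 17−20=-3≡23 → X
W(22): 22−20=2 → C

RTXC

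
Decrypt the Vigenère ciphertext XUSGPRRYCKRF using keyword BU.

Repeat the key across the ciphertext: BUBUBUBUBUBU
X(23)−B(1): 22 → W
U(20)−U(20): 0 → A
S(18)−B(1): 17 → R
G(6)−U(20): -14≡12 → M
P(15)−B(1): 14 → O
R(17)−U(20): -3≡23 → X
R(17)−B(1): 16 → Q
Y(24)−U(20): 4 → E
C(2)−B(1): 1 → B
K(10)−U(20): -10≡16 → Q
R(17)−B(1): 16 → Q
F(5)−U(20): -15≡11 → L

WARMOXQEBQQL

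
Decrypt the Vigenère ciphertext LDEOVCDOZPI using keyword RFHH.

Repeat the key across the ciphertext: RFHHRFHHRFH
L(11)−R(17): -6≡20 → U
D(3)−F(5): -2≡24 → Y
E(4)−H(7): -3≡23 → X
O(14)−H(7): 7 → H
V(21)−R(17): 4 → E
C(2)−F(5): -3≡23 → X
D(3)−H(7): -4≡22 → W
O(14)−H(7): 7 → H
Z(25)−R(17): 8 → I
P(15)−F(5): 10 → K
I(8)−H(7): 1 → B

UYXHEXWHIKB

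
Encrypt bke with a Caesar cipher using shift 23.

yhb

b(1): 1+23=24 → y
k(10): 10+23=33≡7 → h
e(4): 4+23=27≡1 → b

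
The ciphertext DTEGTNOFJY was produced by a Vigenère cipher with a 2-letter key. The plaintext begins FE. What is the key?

YP

Subtract each crib letter from the matching ciphertext letter (mod 26):
D(3)−F(5)=-2≡24 → Y
T(19)−E(4)=15 → P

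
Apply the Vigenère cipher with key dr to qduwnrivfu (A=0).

Repeat the key across the message: drdrdrdrdr
q(16)+d(3): 19 → t
d(3)+r(17): 20 → u
u(20)+d(3): 23 → x
w(22)+r(17): 39≡13 → n
n(13)+d(3): 16 → q
r(17)+r(17): 34≡8 → i
i(8)+d(3): 11 → l
v(21)+r(17): 38≡12 → m
f(5)+d(3): 8 → i
u(20)+r(17): 37≡11 → l

tuxnqilmil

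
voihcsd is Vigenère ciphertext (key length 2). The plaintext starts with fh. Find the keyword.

Subtract each crib letter from the matching ciphertext letter (mod 26):
v(21)−f(5)=16 → q
o(14)−h(7)=7 → h

qh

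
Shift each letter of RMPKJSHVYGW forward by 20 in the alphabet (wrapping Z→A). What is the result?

R(17): 17+20=37≡11 → L
M(12): 12+20=32≡6 → G
P(15): 15+20=35≡9 → J
K(10): 10+20=30≡4 → E
J(9): 9+20=29≡3 → D
S(18): 18+20=38≡12 → M
H(7): 7+20=27≡1 → B
V(21): 21+20=41≡15 → P
Y(24): 24+20=44≡18 → S
G(6): 6+20=26≡0 → A
W(22): 22+20=42≡16 → Q

LGJEDMBPSAQ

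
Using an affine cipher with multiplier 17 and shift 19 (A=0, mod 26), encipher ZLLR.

CYYW

Z(25): 17·25+19=444≡2 → C
L(11): 17·11+19=206≡24 → Y
L(11): 17·11+19=206≡24 → Y
R(17): 17·17+19=308≡22 → W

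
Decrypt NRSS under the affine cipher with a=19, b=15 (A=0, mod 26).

The inverse of 19 mod 26 is 11, since 19·11=209≡1. Apply D(y)=11·(y−15) mod 26:
N(13): 11·(13−15)=-22≡4 → E
R(17): 11·(17−15)=22 → W
S(18): 11·(18−15)=33≡7 → H
S(18): 11·(18−15)=33≡7 → H

EWHH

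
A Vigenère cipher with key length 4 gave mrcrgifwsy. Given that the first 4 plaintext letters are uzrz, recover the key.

Subtract each crib letter from the matching ciphertext letter (mod 26):
m(12)−u(20)=-8≡18 → s
r(17)−z(25)=-8≡18 → s
c(2)−r(17)=-15≡11 → l
r(17)−z(25)=-8≡18 → s

ssls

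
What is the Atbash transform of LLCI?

OOXR

L(11) → O(14)
L(11) → O(14)
C(2) → X(23)
I(8) → R(17)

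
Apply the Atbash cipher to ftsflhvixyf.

ughuosercbu

f(5) → u(20)
t(19) → g(6)
s(18) → h(7)
f(5) → u(20)
l(11) → o(14)
h(7) → s(18)
v(21) → e(4)
i(8) → r(17)
x(23) → c(2)
y(24) → b(1)
f(5) → u(20)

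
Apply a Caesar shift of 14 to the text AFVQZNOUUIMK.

A(0): 0+14=14 → O
F(5): 5+14=19 → T
V(21): 21+14=35≡9 → J
Q(16): 16+14=30≡4 → E
Z(25): 25+14=39≡13 → N
N(13): 13+14=27≡1 → B
O(14): 14+14=28≡2 → C
U(20): 20+14=34≡8 → I
U(20): 20+14=34≡8 → I
I(8): 8+14=22 → W
M(12): 12+14=26≡0 → A
K(10): 10+14=24 → Y

OTJENBCIIWAY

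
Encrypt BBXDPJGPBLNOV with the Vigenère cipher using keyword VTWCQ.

WUTFFEZLDBIHR

Repeat the key across the message: VTWCQVTWCQVTW
B(1)+V(21): 22 → W
B(1)+T(19): 20 → U
X(23)+W(22): 45≡19 → T
D(3)+C(2): 5 → F
P(15)+Q(16): 31≡5 → F
J(9)+V(21): 30≡4 → E
G(6)+T(19): 25 → Z
P(15)+W(22): 37≡11 → L
B(1)+C(2): 3 → D
L(11)+Q(16): 27≡1 → B
N(13)+V(21): 34≡8 → I
O(14)+T(19): 33≡7 → H
V(21)+W(22): 43≡17 → R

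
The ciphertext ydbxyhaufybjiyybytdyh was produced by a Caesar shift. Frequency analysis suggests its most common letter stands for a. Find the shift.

24

The most frequent ciphertext letter is y (appears 7 times).
y is position 24; a is position 0.
Shift = 24.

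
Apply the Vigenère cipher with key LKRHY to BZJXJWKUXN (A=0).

MJAEHHULEL

Repeat the key across the message: LKRHYLKRHY
B(1)+L(11): 12 → M
Z(25)+K(10): 35≡9 → J
J(9)+R(17): 26≡0 → A
X(23)+H(7): 30≡4 → E
J(9)+Y(24): 33≡7 → H
W(22)+L(11): 33≡7 → H
K(10)+K(10): 20 → U
U(20)+R(17): 37≡11 → L
X(23)+H(7): 30≡4 → E
N(13)+Y(24): 37≡11 → L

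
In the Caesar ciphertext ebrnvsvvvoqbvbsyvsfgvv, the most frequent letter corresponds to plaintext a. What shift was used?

21

The most frequent ciphertext letter is v (appears 8 times).
v is position 21; a is position 0.
Shift = 21.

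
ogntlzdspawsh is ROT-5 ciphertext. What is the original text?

o(14): 14−5=9 → j
g(6): 6−5=1 → b
n(13): 13−5=8 → i
t(19): 19−5=14 → o
l(11): 11−5=6 → g
z(25): 25−5=20 → u
d(3): 3−5=-2≡24 → y
s(18): 18−5=13 → n
p(15): 15−5=10 → k
a(0): 0−5=-5≡21 → v
w(22): 22−5=17 → r
s(18): 18−5=13 → n
h(7): 7−5=2 → c

jbioguynkvrnc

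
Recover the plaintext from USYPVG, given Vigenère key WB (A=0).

Repeat the key across the ciphertext: WBWBWB
U(20)−W(22): -2≡24 → Y
S(18)−B(1): 17 → R
Y(24)−W(22): 2 → C
P(15)−B(1): 14 → O
V(21)−W(22): -1≡25 → Z
G(6)−B(1): 5 → F

YRCOZF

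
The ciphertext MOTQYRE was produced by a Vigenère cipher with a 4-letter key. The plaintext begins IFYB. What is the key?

EJVP

Subtract each crib letter from the matching ciphertext letter (mod 26):
M(12)−I(8)=4 → E
O(14)−F(5)=9 → J
T(19)−Y(24)=-5≡21 → V
Q(16)−B(1)=15 → P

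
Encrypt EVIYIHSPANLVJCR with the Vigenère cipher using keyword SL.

Repeat the key across the message: SLSLSLSLSLSLSLS
E(4)+S(18): 22 → W
V(21)+L(11): 32≡6 → G
I(8)+S(18): 26≡0 → A
Y(24)+L(11): 35≡9 → J
I(8)+S(18): 26≡0 → A
H(7)+L(11): 18 → S
S(18)+S(18): 36≡10 → K
P(15)+L(11): 26≡0 → A
A(0)+S(18): 18 → S
N(13)+L(11): 24 → Y
L(11)+S(18): 29≡3 → D
V(21)+L(11): 32≡6 → G
J(9)+S(18): 27≡1 → B
C(2)+L(11): 13 → N
R(17)+S(18): 35≡9 → J

WGAJASKASYDGBNJ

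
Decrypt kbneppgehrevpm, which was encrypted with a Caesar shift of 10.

arduffwuxhulfc

k(10): 10−10=0 → a
b(1): 1−10=-9≡17 → r
n(13): 13−10=3 → d
e(4): 4−10=-6≡20 → u
p(15): 15−10=5 → f
p(15): 15−10=5 → f
g(6): 6−10=-4≡22 → w
e(4): 4−10=-6≡20 → u
h(7): 7−10=-3≡23 → x
r(17): 17−10=7 → h
e(4): 4−10=-6≡20 → u
v(21): 21−10=11 → l
p(15): 15−10=5 → f
m(12): 12−10=2 → c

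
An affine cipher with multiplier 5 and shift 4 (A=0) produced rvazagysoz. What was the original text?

The inverse of 5 mod 26 is 21, since 5·21=105≡1. Apply D(y)=21·(y−4) mod 26:
r(17): 21·(17−4)=273≡13 → n
v(21): 21·(21−4)=357≡19 → t
a(0): 21·(0−4)=-84≡20 → u
z(25): 21·(25−4)=441≡25 → z
a(0): 21·(0−4)=-84≡20 → u
g(6): 21·(6−4)=42≡16 → q
y(24): 21·(24−4)=420≡4 → e
s(18): 21·(18−4)=294≡8 → i
o(14): 21·(14−4)=210≡2 → c
z(25): 21·(25−4)=441≡25 → z

ntuzuqeicz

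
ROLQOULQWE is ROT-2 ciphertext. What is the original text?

PMJOMSJOUC

R(17): 17−2=15 → P
O(14): 14−2=12 → M
L(11): 11−2=9 → J
Q(16): 16−2=14 → O
O(14): 14−2=12 → M
U(20): 20−2=18 → S
L(11): 11−2=9 → J
Q(16): 16−2=14 → O
W(22): 22−2=20 → U
E(4): 4−2=2 → C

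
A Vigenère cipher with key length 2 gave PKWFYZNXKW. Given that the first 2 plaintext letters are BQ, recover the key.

Subtract each crib letter from the matching ciphertext letter (mod 26):
P(15)−B(1)=14 → O
K(10)−Q(16)=-6≡20 → U

OU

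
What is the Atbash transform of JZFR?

J(9) → Q(16)
Z(25) → A(0)
F(5) → U(20)
R(17) → I(8)

QAUI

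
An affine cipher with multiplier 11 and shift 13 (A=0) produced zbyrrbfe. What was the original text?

The inverse of 11 mod 26 is 19, since 11·19=209≡1. Apply D(y)=19·(y−13) mod 26:
z(25): 19·(25−13)=228≡20 → u
b(1): 19·(1−13)=-228≡6 → g
y(24): 19·(24−13)=209≡1 → b
r(17): 19·(17−13)=76≡24 → y
r(17): 19·(17−13)=76≡24 → y
b(1): 19·(1−13)=-228≡6 → g
f(5): 19·(5−13)=-152≡4 → e
e(4): 19·(4−13)=-171≡11 → l

ugbyygel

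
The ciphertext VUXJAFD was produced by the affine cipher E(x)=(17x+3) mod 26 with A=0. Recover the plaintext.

The inverse of 17 mod 26 is 23, since 17·23=391≡1. Apply D(y)=23·(y−3) mod 26:
V(21): 23·(21−3)=414≡24 → Y
U(20): 23·(20−3)=391≡1 → B
X(23): 23·(23−3)=460≡18 → S
J(9): 23·(9−3)=138≡8 → I
A(0): 23·(0−3)=-69≡9 → J
F(5): 23·(5−3)=46≡20 → U
D(3): 23·(3−3)=0 → A

YBSIJUA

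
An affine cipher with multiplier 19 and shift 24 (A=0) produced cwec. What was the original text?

The inverse of 19 mod 26 is 11, since 19·11=209≡1. Apply D(y)=11·(y−24) mod 26:
c(2): 11·(2−24)=-242≡18 → s
w(22): 11·(22−24)=-22≡4 → e
e(4): 11·(4−24)=-220≡14 → o
c(2): 11·(2−24)=-242≡18 → s

seos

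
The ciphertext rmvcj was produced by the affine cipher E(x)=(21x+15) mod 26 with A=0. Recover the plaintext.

The inverse of 21 mod 26 is 5, since 21·5=105≡1. Apply D(y)=5·(y−15) mod 26:
r(17): 5·(17−15)=10 → k
m(12): 5·(12−15)=-15≡11 → l
v(21): 5·(21−15)=30≡4 → e
c(2): 5·(2−15)=-65≡13 → n
j(9): 5·(9−15)=-30≡22 → w

klenw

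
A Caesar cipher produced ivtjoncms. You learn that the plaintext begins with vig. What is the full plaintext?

vigwbapzf

From the crib: i(8)−v(21)=-13≡13, so the shift is 13.
Subtract 13 from each ciphertext letter:
i(8): 8−13=-5≡21 → v
v(21): 21−13=8 → i
t(19): 19−13=6 → g
j(9): 9−13=-4≡22 → w
o(14): 14−13=1 → b
n(13): 13−13=0 → a
c(2): 2−13=-11≡15 → p
m(12): 12−13=-1≡25 → z
s(18): 18−13=5 → f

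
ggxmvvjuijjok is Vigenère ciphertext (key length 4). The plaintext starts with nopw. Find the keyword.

Subtract each crib letter from the matching ciphertext letter (mod 26):
g(6)−n(13)=-7≡19 → t
g(6)−o(14)=-8≡18 → s
x(23)−p(15)=8 → i
m(12)−w(22)=-10≡16 → q

tsiq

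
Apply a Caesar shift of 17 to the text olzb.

fcqs

o(14): 14+17=31≡5 → f
l(11): 11+17=28≡2 → c
z(25): 25+17=42≡16 → q
b(1): 1+17=18 → s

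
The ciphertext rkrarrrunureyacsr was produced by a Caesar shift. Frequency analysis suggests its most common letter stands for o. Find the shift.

3

The most frequent ciphertext letter is r (appears 7 times).
r is position 17; o is position 14.
Shift = 3.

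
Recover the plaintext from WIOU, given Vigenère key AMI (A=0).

WWGU

Repeat the key across the ciphertext: AMIA
W(22)−A(0): 22 → W
I(8)−M(12): -4≡22 → W
O(14)−I(8): 6 → G
U(20)−A(0): 20 → U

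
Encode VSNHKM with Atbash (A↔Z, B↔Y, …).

EHMSPN

V(21) → E(4)
S(18) → H(7)
N(13) → M(12)
H(7) → S(18)
K(10) → P(15)
M(12) → N(13)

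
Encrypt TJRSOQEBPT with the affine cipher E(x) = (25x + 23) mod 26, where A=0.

T(19): 25·19+23=498≡4 → E
J(9): 25·9+23=248≡14 → O
R(17): 25·17+23=448≡6 → G
S(18): 25·18+23=473≡5 → F
O(14): 25·14+23=373≡9 → J
Q(16): 25·16+23=423≡7 → H
E(4): 25·4+23=123≡19 → T
B(1): 25·1+23=48≡22 → W
P(15): 25·15+23=398≡8 → I
T(19): 25·19+23=498≡4 → E

EOGFJHTWIE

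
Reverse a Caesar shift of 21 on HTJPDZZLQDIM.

H(7): 7−21=-14≡12 → M
T(19): 19−21=-2≡24 → Y
J(9): 9−21=-12≡14 → O
P(15): 15−21=-6≡20 → U
D(3): 3−21=-18≡8 → I
Z(25): 25−21=4 → E
Z(25): 25−21=4 → E
L(11): 11−21=-10≡16 → Q
Q(16): 16−21=-5≡21 → V
D(3): 3−21=-18≡8 → I
I(8): 8−21=-13≡13 → N
M(12): 12−21=-9≡17 → R

MYOUIEEQVINR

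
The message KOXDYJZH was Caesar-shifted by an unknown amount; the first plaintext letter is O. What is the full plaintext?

OSBHCNDL

From the crib: K(10)−O(14)=-4≡22, so the shift is 22.
Subtract 22 from each ciphertext letter:
K(10): 10−22=-12≡14 → O
O(14): 14−22=-8≡18 → S
X(23): 23−22=1 → B
D(3): 3−22=-19≡7 → H
Y(24): 24−22=2 → C
J(9): 9−22=-13≡13 → N
Z(25): 25−22=3 → D
H(7): 7−22=-15≡11 → L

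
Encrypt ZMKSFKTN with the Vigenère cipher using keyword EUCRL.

Repeat the key across the message: EUCRLEUC
Z(25)+E(4): 29≡3 → D
M(12)+U(20): 32≡6 → G
K(10)+C(2): 12 → M
S(18)+R(17): 35≡9 → J
F(5)+L(11): 16 → Q
K(10)+E(4): 14 → O
T(19)+U(20): 39≡13 → N
N(13)+C(2): 15 → P

DGMJQONP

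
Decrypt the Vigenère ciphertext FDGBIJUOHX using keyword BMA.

ERGAWJTCHW

Repeat the key across the ciphertext: BMABMABMAB
F(5)−B(1): 4 → E
D(3)−M(12): -9≡17 → R
G(6)−A(0): 6 → G
B(1)−B(1): 0 → A
I(8)−M(12): -4≡22 → W
J(9)−A(0): 9 → J
U(20)−B(1): 19 → T
O(14)−M(12): 2 → C
H(7)−A(0): 7 → H
X(23)−B(1): 22 → W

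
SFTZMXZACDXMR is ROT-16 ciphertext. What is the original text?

CPDJWHJKMNHWB

S(18): 18−16=2 → C
F(5): 5−16=-11≡15 → P
T(19): 19−16=3 → D
Z(25): 25−16=9 → J
M(12): 12−16=-4≡22 → W
X(23): 23−16=7 → H
Z(25): 25−16=9 → J
A(0): 0−16=-16≡10 → K
C(2): 2−16=-14≡12 → M
D(3): 3−16=-13≡13 → N
X(23): 23−16=7 → H
M(12): 12−16=-4≡22 → W
R(17): 17−16=1 → B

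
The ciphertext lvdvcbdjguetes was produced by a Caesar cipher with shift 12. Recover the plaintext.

zjrjqprxuishsg

l(11): 11−12=-1≡25 → z
v(21): 21−12=9 → j
d(3): 3−12=-9≡17 → r
v(21): 21−12=9 → j
c(2): 2−12=-10≡16 → q
b(1): 1−12=-11≡15 → p
d(3): 3−12=-9≡17 → r
j(9): 9−12=-3≡23 → x
g(6): 6−12=-6≡20 → u
u(20): 20−12=8 → i
e(4): 4−12=-8≡18 → s
t(19): 19−12=7 → h
e(4): 4−12=-8≡18 → s
s(18): 18−12=6 → g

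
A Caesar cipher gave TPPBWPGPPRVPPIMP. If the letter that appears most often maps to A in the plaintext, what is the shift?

The most frequent ciphertext letter is P (appears 8 times).
P is position 15; A is position 0.
Shift = 15.

15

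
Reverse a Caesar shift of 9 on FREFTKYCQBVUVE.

F(5): 5−9=-4≡22 → W
R(17): 17−9=8 → I
E(4): 4−9=-5≡21 → V
F(5): 5−9=-4≡22 → W
T(19): 19−9=10 → K
K(10): 10−9=1 → B
Y(24): 24−9=15 → P
C(2): 2−9=-7≡19 → T
Q(16): 16−9=7 → H
B(1): 1−9=-8≡18 → S
V(21): 21−9=12 → M
U(20): 20−9=11 → L
V(21): 21−9=12 → M
E(4): 4−9=-5≡21 → V

WIVWKBPTHSMLMV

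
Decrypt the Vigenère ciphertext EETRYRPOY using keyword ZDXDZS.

Repeat the key across the ciphertext: ZDXDZSZDX
E(4)−Z(25): -21≡5 → F
E(4)−D(3): 1 → B
T(19)−X(23): -4≡22 → W
R(17)−D(3): 14 → O
Y(24)−Z(25): -1≡25 → Z
R(17)−S(18): -1≡25 → Z
P(15)−Z(25): -10≡16 → Q
O(14)−D(3): 11 → L
Y(24)−X(23): 1 → B

FBWOZZQLB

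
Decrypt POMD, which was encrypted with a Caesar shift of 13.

CBZQ

P(15): 15−13=2 → C
O(14): 14−13=1 → B
M(12): 12−13=-1≡25 → Z
D(3): 3−13=-10≡16 → Q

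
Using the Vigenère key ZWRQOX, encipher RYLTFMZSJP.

Repeat the key across the message: ZWRQOXZWRQ
R(17)+Z(25): 42≡16 → Q
Y(24)+W(22): 46≡20 → U
L(11)+R(17): 28≡2 → C
T(19)+Q(16): 35≡9 → J
F(5)+O(14): 19 → T
M(12)+X(23): 35≡9 → J
Z(25)+Z(25): 50≡24 → Y
S(18)+W(22): 40≡14 → O
J(9)+R(17): 26≡0 → A
P(15)+Q(16): 31≡5 → F

QUCJTJYOAF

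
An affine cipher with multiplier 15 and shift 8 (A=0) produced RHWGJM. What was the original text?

The inverse of 15 mod 26 is 7, since 15·7=105≡1. Apply D(y)=7·(y−8) mod 26:
R(17): 7·(17−8)=63≡11 → L
H(7): 7·(7−8)=-7≡19 → T
W(22): 7·(22−8)=98≡20 → U
G(6): 7·(6−8)=-14≡12 → M
J(9): 7·(9−8)=7 → H
M(12): 7·(12−8)=28≡2 → C

LTUMHC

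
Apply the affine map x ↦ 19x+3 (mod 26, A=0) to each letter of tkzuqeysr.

alktvbrho

t(19): 19·19+3=364≡0 → a
k(10): 19·10+3=193≡11 → l
z(25): 19·25+3=478≡10 → k
u(20): 19·20+3=383≡19 → t
q(16): 19·16+3=307≡21 → v
e(4): 19·4+3=79≡1 → b
y(24): 19·24+3=459≡17 → r
s(18): 19·18+3=345≡7 → h
r(17): 19·17+3=326≡14 → o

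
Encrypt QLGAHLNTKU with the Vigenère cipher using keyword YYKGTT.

OJQGAELRUA

Repeat the key across the message: YYKGTTYYKG
Q(16)+Y(24): 40≡14 → O
L(11)+Y(24): 35≡9 → J
G(6)+K(10): 16 → Q
A(0)+G(6): 6 → G
H(7)+T(19): 26≡0 → A
L(11)+T(19): 30≡4 → E
N(13)+Y(24): 37≡11 → L
T(19)+Y(24): 43≡17 → R
K(10)+K(10): 20 → U
U(20)+G(6): 26≡0 → A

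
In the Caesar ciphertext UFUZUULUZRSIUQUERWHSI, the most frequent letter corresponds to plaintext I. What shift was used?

12

The most frequent ciphertext letter is U (appears 7 times).
U is position 20; I is position 8.
Shift = 12.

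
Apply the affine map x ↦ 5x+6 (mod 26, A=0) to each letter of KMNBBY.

K(10): 5·10+6=56≡4 → E
M(12): 5·12+6=66≡14 → O
N(13): 5·13+6=71≡19 → T
B(1): 5·1+6=11 → L
B(1): 5·1+6=11 → L
Y(24): 5·24+6=126≡22 → W

EOTLLW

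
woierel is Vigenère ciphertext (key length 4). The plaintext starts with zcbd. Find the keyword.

xmhb

Subtract each crib letter from the matching ciphertext letter (mod 26):
w(22)−z(25)=-3≡23 → x
o(14)−c(2)=12 → m
i(8)−b(1)=7 → h
e(4)−d(3)=1 → b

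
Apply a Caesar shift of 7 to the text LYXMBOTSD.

SFETIVAZK

L(11): 11+7=18 → S
Y(24): 24+7=31≡5 → F
X(23): 23+7=30≡4 → E
M(12): 12+7=19 → T
B(1): 1+7=8 → I
O(14): 14+7=21 → V
T(19): 19+7=26≡0 → A
S(18): 18+7=25 → Z
D(3): 3+7=10 → K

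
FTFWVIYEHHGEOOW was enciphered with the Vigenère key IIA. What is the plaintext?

Repeat the key across the ciphertext: IIAIIAIIAIIAIIA
F(5)−I(8): -3≡23 → X
T(19)−I(8): 11 → L
F(5)−A(0): 5 → F
W(22)−I(8): 14 → O
V(21)−I(8): 13 → N
I(8)−A(0): 8 → I
Y(24)−I(8): 16 → Q
E(4)−I(8): -4≡22 → W
H(7)−A(0): 7 → H
H(7)−I(8): -1≡25 → Z
G(6)−I(8): -2≡24 → Y
E(4)−A(0): 4 → E
O(14)−I(8): 6 → G
O(14)−I(8): 6 → G
W(22)−A(0): 22 → W

XLFONIQWHZYEGGW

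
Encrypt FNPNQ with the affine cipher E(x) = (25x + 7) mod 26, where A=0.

F(5): 25·5+7=132≡2 → C
N(13): 25·13+7=332≡20 → U
P(15): 25·15+7=382≡18 → S
N(13): 25·13+7=332≡20 → U
Q(16): 25·16+7=407≡17 → R

CUSUR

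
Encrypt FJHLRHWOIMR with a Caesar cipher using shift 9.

F(5): 5+9=14 → O
J(9): 9+9=18 → S
H(7): 7+9=16 → Q
L(11): 11+9=20 → U
R(17): 17+9=26≡0 → A
H(7): 7+9=16 → Q
W(22): 22+9=31≡5 → F
O(14): 14+9=23 → X
I(8): 8+9=17 → R
M(12): 12+9=21 → V
R(17): 17+9=26≡0 → A

OSQUAQFXRVA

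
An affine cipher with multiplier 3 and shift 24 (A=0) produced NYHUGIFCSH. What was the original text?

FADQUMLKYD

The inverse of 3 mod 26 is 9, since 3·9=27≡1. Apply D(y)=9·(y−24) mod 26:
N(13): 9·(13−24)=-99≡5 → F
Y(24): 9·(24−24)=0 → A
H(7): 9·(7−24)=-153≡3 → D
U(20): 9·(20−24)=-36≡16 → Q
G(6): 9·(6−24)=-162≡20 → U
I(8): 9·(8−24)=-144≡12 → M
F(5): 9·(5−24)=-171≡11 → L
C(2): 9·(2−24)=-198≡10 → K
S(18): 9·(18−24)=-54≡24 → Y
H(7): 9·(7−24)=-153≡3 → D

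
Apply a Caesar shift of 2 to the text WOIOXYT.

YQKQZAV

W(22): 22+2=24 → Y
O(14): 14+2=16 → Q
I(8): 8+2=10 → K
O(14): 14+2=16 → Q
X(23): 23+2=25 → Z
Y(24): 24+2=26≡0 → A
T(19): 19+2=21 → V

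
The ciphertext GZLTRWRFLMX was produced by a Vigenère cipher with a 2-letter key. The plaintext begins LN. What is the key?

Subtract each crib letter from the matching ciphertext letter (mod 26):
G(6)−L(11)=-5≡21 → V
Z(25)−N(13)=12 → M

VM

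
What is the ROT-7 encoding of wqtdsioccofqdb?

dxakzpvjjvmxki

w(22): 22+7=29≡3 → d
q(16): 16+7=23 → x
t(19): 19+7=26≡0 → a
d(3): 3+7=10 → k
s(18): 18+7=25 → z
i(8): 8+7=15 → p
o(14): 14+7=21 → v
c(2): 2+7=9 → j
c(2): 2+7=9 → j
o(14): 14+7=21 → v
f(5): 5+7=12 → m
q(16): 16+7=23 → x
d(3): 3+7=10 → k
b(1): 1+7=8 → i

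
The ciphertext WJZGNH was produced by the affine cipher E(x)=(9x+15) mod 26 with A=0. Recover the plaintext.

VIEZUC

The inverse of 9 mod 26 is 3, since 9·3=27≡1. Apply D(y)=3·(y−15) mod 26:
W(22): 3·(22−15)=21 → V
J(9): 3·(9−15)=-18≡8 → I
Z(25): 3·(25−15)=30≡4 → E
G(6): 3·(6−15)=-27≡25 → Z
N(13): 3·(13−15)=-6≡20 → U
H(7): 3·(7−15)=-24≡2 → C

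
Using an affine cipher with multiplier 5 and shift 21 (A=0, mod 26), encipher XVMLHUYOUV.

X(23): 5·23+21=136≡6 → G
V(21): 5·21+21=126≡22 → W
M(12): 5·12+21=81≡3 → D
L(11): 5·11+21=76≡24 → Y
H(7): 5·7+21=56≡4 → E
U(20): 5·20+21=121≡17 → R
Y(24): 5·24+21=141≡11 → L
O(14): 5·14+21=91≡13 → N
U(20): 5·20+21=121≡17 → R
V(21): 5·21+21=126≡22 → W

GWDYERLNRW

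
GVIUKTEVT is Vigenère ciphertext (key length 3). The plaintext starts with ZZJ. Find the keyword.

Subtract each crib letter from the matching ciphertext letter (mod 26):
G(6)−Z(25)=-19≡7 → H
V(21)−Z(25)=-4≡22 → W
I(8)−J(9)=-1≡25 → Z

HWZ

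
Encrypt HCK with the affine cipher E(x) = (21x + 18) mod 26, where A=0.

JIU

H(7): 21·7+18=165≡9 → J
C(2): 21·2+18=60≡8 → I
K(10): 21·10+18=228≡20 → U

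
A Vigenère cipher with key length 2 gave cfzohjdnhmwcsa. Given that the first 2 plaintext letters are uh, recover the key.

iy

Subtract each crib letter from the matching ciphertext letter (mod 26):
c(2)−u(20)=-18≡8 → i
f(5)−h(7)=-2≡24 → y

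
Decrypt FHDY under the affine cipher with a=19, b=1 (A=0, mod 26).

The inverse of 19 mod 26 is 11, since 19·11=209≡1. Apply D(y)=11·(y−1) mod 26:
F(5): 11·(5−1)=44≡18 → S
H(7): 11·(7−1)=66≡14 → O
D(3): 11·(3−1)=22 → W
Y(24): 11·(24−1)=253≡19 → T

SOWT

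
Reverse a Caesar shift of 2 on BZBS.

B(1): 1−2=-1≡25 → Z
Z(25): 25−2=23 → X
B(1): 1−2=-1≡25 → Z
S(18): 18−2=16 → Q

ZXZQ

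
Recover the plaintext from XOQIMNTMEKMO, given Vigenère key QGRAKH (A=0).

Repeat the key across the ciphertext: QGRAKHQGRAKH
X(23)−Q(16): 7 → H
O(14)−G(6): 8 → I
Q(16)−R(17): -1≡25 → Z
I(8)−A(0): 8 → I
M(12)−K(10): 2 → C
N(13)−H(7): 6 → G
T(19)−Q(16): 3 → D
M(12)−G(6): 6 → G
E(4)−R(17): -13≡13 → N
K(10)−A(0): 10 → K
M(12)−K(10): 2 → C
O(14)−H(7): 7 → H

HIZICGDGNKCH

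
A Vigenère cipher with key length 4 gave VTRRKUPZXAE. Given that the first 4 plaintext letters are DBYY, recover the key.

Subtract each crib letter from the matching ciphertext letter (mod 26):
V(21)−D(3)=18 → S
T(19)−B(1)=18 → S
R(17)−Y(24)=-7≡19 → T
R(17)−Y(24)=-7≡19 → T

SSTT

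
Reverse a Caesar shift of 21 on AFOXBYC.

FKTCGDH

A(0): 0−21=-21≡5 → F
F(5): 5−21=-16≡10 → K
O(14): 14−21=-7≡19 → T
X(23): 23−21=2 → C
B(1): 1−21=-20≡6 → G
Y(24): 24−21=3 → D
C(2): 2−21=-19≡7 → H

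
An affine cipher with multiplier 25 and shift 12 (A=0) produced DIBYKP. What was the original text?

JELOCX

The inverse of 25 mod 26 is 25, since 25·25=625≡1. Apply D(y)=25·(y−12) mod 26:
D(3): 25·(3−12)=-225≡9 → J
I(8): 25·(8−12)=-100≡4 → E
B(1): 25·(1−12)=-275≡11 → L
Y(24): 25·(24−12)=300≡14 → O
K(10): 25·(10−12)=-50≡2 → C
P(15): 25·(15−12)=75≡23 → X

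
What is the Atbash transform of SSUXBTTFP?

S(18) → H(7)
S(18) → H(7)
U(20) → F(5)
X(23) → C(2)
B(1) → Y(24)
T(19) → G(6)
T(19) → G(6)
F(5) → U(20)
P(15) → K(10)

HHFCYGGUK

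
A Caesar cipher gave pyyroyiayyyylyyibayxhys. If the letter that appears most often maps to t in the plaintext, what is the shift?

5

The most frequent ciphertext letter is y (appears 11 times).
y is position 24; t is position 19.
Shift = 5.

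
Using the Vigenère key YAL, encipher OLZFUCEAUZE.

Repeat the key across the message: YALYALYALYA
O(14)+Y(24): 38≡12 → M
L(11)+A(0): 11 → L
Z(25)+L(11): 36≡10 → K
F(5)+Y(24): 29≡3 → D
U(20)+A(0): 20 → U
C(2)+L(11): 13 → N
E(4)+Y(24): 28≡2 → C
A(0)+A(0): 0 → A
U(20)+L(11): 31≡5 → F
Z(25)+Y(24): 49≡23 → X
E(4)+A(0): 4 → E

MLKDUNCAFXE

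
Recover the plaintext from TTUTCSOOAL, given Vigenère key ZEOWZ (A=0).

UPGXDTKAEM

Repeat the key across the ciphertext: ZEOWZZEOWZ
T(19)−Z(25): -6≡20 → U
T(19)−E(4): 15 → P
U(20)−O(14): 6 → G
T(19)−W(22): -3≡23 → X
C(2)−Z(25): -23≡3 → D
S(18)−Z(25): -7≡19 → T
O(14)−E(4): 10 → K
O(14)−O(14): 0 → A
A(0)−W(22): -22≡4 → E
L(11)−Z(25): -14≡12 → M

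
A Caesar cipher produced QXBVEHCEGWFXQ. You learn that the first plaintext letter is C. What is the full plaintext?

From the crib: Q(16)−C(2)=14, so the shift is 14.
Subtract 14 from each ciphertext letter:
Q(16): 16−14=2 → C
X(23): 23−14=9 → J
B(1): 1−14=-13≡13 → N
V(21): 21−14=7 → H
E(4): 4−14=-10≡16 → Q
H(7): 7−14=-7≡19 → T
C(2): 2−14=-12≡14 → O
E(4): 4−14=-10≡16 → Q
G(6): 6−14=-8≡18 → S
W(22): 22−14=8 → I
F(5): 5−14=-9≡17 → R
X(23): 23−14=9 → J
Q(16): 16−14=2 → C

CJNHQTOQSIRJC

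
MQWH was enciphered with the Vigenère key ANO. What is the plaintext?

MDIH

Repeat the key across the ciphertext: ANOA
M(12)−A(0): 12 → M
Q(16)−N(13): 3 → D
W(22)−O(14): 8 → I
H(7)−A(0): 7 → H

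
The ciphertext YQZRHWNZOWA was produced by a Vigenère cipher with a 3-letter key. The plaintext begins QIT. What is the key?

Subtract each crib letter from the matching ciphertext letter (mod 26):
Y(24)−Q(16)=8 → I
Q(16)−I(8)=8 → I
Z(25)−T(19)=6 → G

IIG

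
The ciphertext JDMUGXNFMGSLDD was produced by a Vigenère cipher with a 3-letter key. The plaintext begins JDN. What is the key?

AAZ

Subtract each crib letter from the matching ciphertext letter (mod 26):
J(9)−J(9)=0 → A
D(3)−D(3)=0 → A
M(12)−N(13)=-1≡25 → Z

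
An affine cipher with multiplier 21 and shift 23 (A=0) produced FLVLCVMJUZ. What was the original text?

The inverse of 21 mod 26 is 5, since 21·5=105≡1. Apply D(y)=5·(y−23) mod 26:
F(5): 5·(5−23)=-90≡14 → O
L(11): 5·(11−23)=-60≡18 → S
V(21): 5·(21−23)=-10≡16 → Q
L(11): 5·(11−23)=-60≡18 → S
C(2): 5·(2−23)=-105≡25 → Z
V(21): 5·(21−23)=-10≡16 → Q
M(12): 5·(12−23)=-55≡23 → X
J(9): 5·(9−23)=-70≡8 → I
U(20): 5·(20−23)=-15≡11 → L
Z(25): 5·(25−23)=10 → K

OSQSZQXILK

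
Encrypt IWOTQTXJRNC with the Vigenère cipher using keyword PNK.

Repeat the key across the message: PNKPNKPNKPN
I(8)+P(15): 23 → X
W(22)+N(13): 35≡9 → J
O(14)+K(10): 24 → Y
T(19)+P(15): 34≡8 → I
Q(16)+N(13): 29≡3 → D
T(19)+K(10): 29≡3 → D
X(23)+P(15): 38≡12 → M
J(9)+N(13): 22 → W
R(17)+K(10): 27≡1 → B
N(13)+P(15): 28≡2 → C
C(2)+N(13): 15 → P

XJYIDDMWBCP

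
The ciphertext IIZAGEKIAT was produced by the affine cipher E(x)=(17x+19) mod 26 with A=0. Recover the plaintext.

HHIFNTBHFA

The inverse of 17 mod 26 is 23, since 17·23=391≡1. Apply D(y)=23·(y−19) mod 26:
I(8): 23·(8−19)=-253≡7 → H
I(8): 23·(8−19)=-253≡7 → H
Z(25): 23·(25−19)=138≡8 → I
A(0): 23·(0−19)=-437≡5 → F
G(6): 23·(6−19)=-299≡13 → N
E(4): 23·(4−19)=-345≡19 → T
K(10): 23·(10−19)=-207≡1 → B
I(8): 23·(8−19)=-253≡7 → H
A(0): 23·(0−19)=-437≡5 → F
T(19): 23·(19−19)=0 → A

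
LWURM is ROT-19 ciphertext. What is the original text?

L(11): 11−19=-8≡18 → S
W(22): 22−19=3 → D
U(20): 20−19=1 → B
R(17): 17−19=-2≡24 → Y
M(12): 12−19=-7≡19 → T

SDBYT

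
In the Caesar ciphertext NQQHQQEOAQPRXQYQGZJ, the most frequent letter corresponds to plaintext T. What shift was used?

23

The most frequent ciphertext letter is Q (appears 7 times).
Q is position 16; T is position 19.
Shift = -3≡23.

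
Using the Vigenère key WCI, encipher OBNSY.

KDVOA

Repeat the key across the message: WCIWC
O(14)+W(22): 36≡10 → K
B(1)+C(2): 3 → D
N(13)+I(8): 21 → V
S(18)+W(22): 40≡14 → O
Y(24)+C(2): 26≡0 → A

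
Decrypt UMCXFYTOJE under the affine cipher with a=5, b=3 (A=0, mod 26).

The inverse of 5 mod 26 is 21, since 5·21=105≡1. Apply D(y)=21·(y−3) mod 26:
U(20): 21·(20−3)=357≡19 → T
M(12): 21·(12−3)=189≡7 → H
C(2): 21·(2−3)=-21≡5 → F
X(23): 21·(23−3)=420≡4 → E
F(5): 21·(5−3)=42≡16 → Q
Y(24): 21·(24−3)=441≡25 → Z
T(19): 21·(19−3)=336≡24 → Y
O(14): 21·(14−3)=231≡23 → X
J(9): 21·(9−3)=126≡22 → W
E(4): 21·(4−3)=21 → V

THFEQZYXWV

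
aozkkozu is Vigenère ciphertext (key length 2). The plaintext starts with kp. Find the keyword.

Subtract each crib letter from the matching ciphertext letter (mod 26):
a(0)−k(10)=-10≡16 → q
o(14)−p(15)=-1≡25 → z

qz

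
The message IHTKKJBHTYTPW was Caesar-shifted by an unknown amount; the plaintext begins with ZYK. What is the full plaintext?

From the crib: I(8)−Z(25)=-17≡9, so the shift is 9.
Subtract 9 from each ciphertext letter:
I(8): 8−9=-1≡25 → Z
H(7): 7−9=-2≡24 → Y
T(19): 19−9=10 → K
K(10): 10−9=1 → B
K(10): 10−9=1 → B
J(9): 9−9=0 → A
B(1): 1−9=-8≡18 → S
H(7): 7−9=-2≡24 → Y
T(19): 19−9=10 → K
Y(24): 24−9=15 → P
T(19): 19−9=10 → K
P(15): 15−9=6 → G
W(22): 22−9=13 → N

ZYKBBASYKPKGN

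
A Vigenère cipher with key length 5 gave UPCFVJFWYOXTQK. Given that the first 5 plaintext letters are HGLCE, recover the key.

Subtract each crib letter from the matching ciphertext letter (mod 26):
U(20)−H(7)=13 → N
P(15)−G(6)=9 → J
C(2)−L(11)=-9≡17 → R
F(5)−C(2)=3 → D
V(21)−E(4)=17 → R

NJRDR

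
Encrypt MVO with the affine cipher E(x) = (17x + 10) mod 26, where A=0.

M(12): 17·12+10=214≡6 → G
V(21): 17·21+10=367≡3 → D
O(14): 17·14+10=248≡14 → O

GDO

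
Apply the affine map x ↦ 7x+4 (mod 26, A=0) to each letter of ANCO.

A(0): 7·0+4=4 → E
N(13): 7·13+4=95≡17 → R
C(2): 7·2+4=18 → S
O(14): 7·14+4=102≡24 → Y

ERSY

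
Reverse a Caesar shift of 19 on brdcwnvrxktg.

b(1): 1−19=-18≡8 → i
r(17): 17−19=-2≡24 → y
d(3): 3−19=-16≡10 → k
c(2): 2−19=-17≡9 → j
w(22): 22−19=3 → d
n(13): 13−19=-6≡20 → u
v(21): 21−19=2 → c
r(17): 17−19=-2≡24 → y
x(23): 23−19=4 → e
k(10): 10−19=-9≡17 → r
t(19): 19−19=0 → a
g(6): 6−19=-13≡13 → n

iykjducyeran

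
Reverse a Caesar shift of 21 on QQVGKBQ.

Q(16): 16−21=-5≡21 → V
Q(16): 16−21=-5≡21 → V
V(21): 21−21=0 → A
G(6): 6−21=-15≡11 → L
K(10): 10−21=-11≡15 → P
B(1): 1−21=-20≡6 → G
Q(16): 16−21=-5≡21 → V

VVALPGV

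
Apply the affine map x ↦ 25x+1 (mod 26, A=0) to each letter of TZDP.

T(19): 25·19+1=476≡8 → I
Z(25): 25·25+1=626≡2 → C
D(3): 25·3+1=76≡24 → Y
P(15): 25·15+1=376≡12 → M

ICYM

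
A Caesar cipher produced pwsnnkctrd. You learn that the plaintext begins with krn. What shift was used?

5

From the crib: p(15)−k(10)=5, so the shift is 5.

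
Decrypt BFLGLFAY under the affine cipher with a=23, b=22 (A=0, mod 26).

HXVOVXQI

The inverse of 23 mod 26 is 17, since 23·17=391≡1. Apply D(y)=17·(y−22) mod 26:
B(1): 17·(1−22)=-357≡7 → H
F(5): 17·(5−22)=-289≡23 → X
L(11): 17·(11−22)=-187≡21 → V
G(6): 17·(6−22)=-272≡14 → O
L(11): 17·(11−22)=-187≡21 → V
F(5): 17·(5−22)=-289≡23 → X
A(0): 17·(0−22)=-374≡16 → Q
Y(24): 17·(24−22)=34≡8 → I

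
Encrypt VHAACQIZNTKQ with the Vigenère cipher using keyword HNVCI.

Repeat the key across the message: HNVCIHNVCIHN
V(21)+H(7): 28≡2 → C
H(7)+N(13): 20 → U
A(0)+V(21): 21 → V
A(0)+C(2): 2 → C
C(2)+I(8): 10 → K
Q(16)+H(7): 23 → X
I(8)+N(13): 21 → V
Z(25)+V(21): 46≡20 → U
N(13)+C(2): 15 → P
T(19)+I(8): 27≡1 → B
K(10)+H(7): 17 → R
Q(16)+N(13): 29≡3 → D

CUVCKXVUPBRD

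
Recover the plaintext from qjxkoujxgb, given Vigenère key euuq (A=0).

Repeat the key across the ciphertext: euuqeuuqeu
q(16)−e(4): 12 → m
j(9)−u(20): -11≡15 → p
x(23)−u(20): 3 → d
k(10)−q(16): -6≡20 → u
o(14)−e(4): 10 → k
u(20)−u(20): 0 → a
j(9)−u(20): -11≡15 → p
x(23)−q(16): 7 → h
g(6)−e(4): 2 → c
b(1)−u(20): -19≡7 → h

mpdukaphch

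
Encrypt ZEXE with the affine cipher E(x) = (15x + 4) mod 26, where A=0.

PMLM

Z(25): 15·25+4=379≡15 → P
E(4): 15·4+4=64≡12 → M
X(23): 15·23+4=349≡11 → L
E(4): 15·4+4=64≡12 → M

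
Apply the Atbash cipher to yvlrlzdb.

y(24) → b(1)
v(21) → e(4)
l(11) → o(14)
r(17) → i(8)
l(11) → o(14)
z(25) → a(0)
d(3) → w(22)
b(1) → y(24)

beoioawy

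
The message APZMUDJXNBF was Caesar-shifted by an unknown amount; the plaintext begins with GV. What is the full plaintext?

From the crib: A(0)−G(6)=-6≡20, so the shift is 20.
Subtract 20 from each ciphertext letter:
A(0): 0−20=-20≡6 → G
P(15): 15−20=-5≡21 → V
Z(25): 25−20=5 → F
M(12): 12−20=-8≡18 → S
U(20): 20−20=0 → A
D(3): 3−20=-17≡9 → J
J(9): 9−20=-11≡15 → P
X(23): 23−20=3 → D
N(13): 13−20=-7≡19 → T
B(1): 1−20=-19≡7 → H
F(5): 5−20=-15≡11 → L

GVFSAJPDTHL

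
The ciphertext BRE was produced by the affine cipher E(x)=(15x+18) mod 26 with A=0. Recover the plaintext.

LTG

The inverse of 15 mod 26 is 7, since 15·7=105≡1. Apply D(y)=7·(y−18) mod 26:
B(1): 7·(1−18)=-119≡11 → L
R(17): 7·(17−18)=-7≡19 → T
E(4): 7·(4−18)=-98≡6 → G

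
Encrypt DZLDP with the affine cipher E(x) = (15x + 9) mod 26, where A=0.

D(3): 15·3+9=54≡2 → C
Z(25): 15·25+9=384≡20 → U
L(11): 15·11+9=174≡18 → S
D(3): 15·3+9=54≡2 → C
P(15): 15·15+9=234≡0 → A

CUSCA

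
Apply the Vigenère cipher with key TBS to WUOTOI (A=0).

Repeat the key across the message: TBSTBS
W(22)+T(19): 41≡15 → P
U(20)+B(1): 21 → V
O(14)+S(18): 32≡6 → G
T(19)+T(19): 38≡12 → M
O(14)+B(1): 15 → P
I(8)+S(18): 26≡0 → A

PVGMPA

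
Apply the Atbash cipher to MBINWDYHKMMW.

NYRMDWBSPNND

M(12) → N(13)
B(1) → Y(24)
I(8) → R(17)
N(13) → M(12)
W(22) → D(3)
D(3) → W(22)
Y(24) → B(1)
H(7) → S(18)
K(10) → P(15)
M(12) → N(13)
M(12) → N(13)
W(22) → D(3)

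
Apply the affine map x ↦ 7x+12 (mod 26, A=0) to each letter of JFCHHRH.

XVAJJBJ

J(9): 7·9+12=75≡23 → X
F(5): 7·5+12=47≡21 → V
C(2): 7·2+12=26≡0 → A
H(7): 7·7+12=61≡9 → J
H(7): 7·7+12=61≡9 → J
R(17): 7·17+12=131≡1 → B
H(7): 7·7+12=61≡9 → J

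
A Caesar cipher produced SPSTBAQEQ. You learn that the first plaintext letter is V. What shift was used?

23

From the crib: S(18)−V(21)=-3≡23, so the shift is 23.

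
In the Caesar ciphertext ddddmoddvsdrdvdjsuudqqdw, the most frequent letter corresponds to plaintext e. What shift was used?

25

The most frequent ciphertext letter is d (appears 11 times).
d is position 3; e is position 4.
Shift = -1≡25.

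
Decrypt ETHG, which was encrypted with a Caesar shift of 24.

E(4): 4−24=-20≡6 → G
T(19): 19−24=-5≡21 → V
H(7): 7−24=-17≡9 → J
G(6): 6−24=-18≡8 → I

GVJI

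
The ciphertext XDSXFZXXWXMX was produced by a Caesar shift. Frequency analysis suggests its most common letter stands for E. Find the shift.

The most frequent ciphertext letter is X (appears 6 times).
X is position 23; E is position 4.
Shift = 19.

19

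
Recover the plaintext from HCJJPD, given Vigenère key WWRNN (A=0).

Repeat the key across the ciphertext: WWRNNW
H(7)−W(22): -15≡11 → L
C(2)−W(22): -20≡6 → G
J(9)−R(17): -8≡18 → S
J(9)−N(13): -4≡22 → W
P(15)−N(13): 2 → C
D(3)−W(22): -19≡7 → H

LGSWCH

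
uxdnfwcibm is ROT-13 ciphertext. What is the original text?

hkqasjpvoz

u(20): 20−13=7 → h
x(23): 23−13=10 → k
d(3): 3−13=-10≡16 → q
n(13): 13−13=0 → a
f(5): 5−13=-8≡18 → s
w(22): 22−13=9 → j
c(2): 2−13=-11≡15 → p
i(8): 8−13=-5≡21 → v
b(1): 1−13=-12≡14 → o
m(12): 12−13=-1≡25 → z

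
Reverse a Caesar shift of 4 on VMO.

V(21): 21−4=17 → R
M(12): 12−4=8 → I
O(14): 14−4=10 → K

RIK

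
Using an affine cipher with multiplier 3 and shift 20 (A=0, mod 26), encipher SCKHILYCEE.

S(18): 3·18+20=74≡22 → W
C(2): 3·2+20=26≡0 → A
K(10): 3·10+20=50≡24 → Y
H(7): 3·7+20=41≡15 → P
I(8): 3·8+20=44≡18 → S
L(11): 3·11+20=53≡1 → B
Y(24): 3·24+20=92≡14 → O
C(2): 3·2+20=26≡0 → A
E(4): 3·4+20=32≡6 → G
E(4): 3·4+20=32≡6 → G

WAYPSBOAGG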